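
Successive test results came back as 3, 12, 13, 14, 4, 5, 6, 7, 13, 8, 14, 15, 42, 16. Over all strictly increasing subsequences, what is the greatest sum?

Let S[i] be the best sum of a strictly increasing subsequence ending at i:
i:       1   2   3   4   5   6   7   8   9  10  11  12  13  14
a[i]:    3  12  13  14   4   5   6   7  13   8  14  15  42  16
S:       3  15  28  42   7  12  18  25  38  33  52  67 109  83
Maximum is 109 (e.g. 3 + 4 + 5 + 6 + 7 + 13 + 14 + 15 + 42).

109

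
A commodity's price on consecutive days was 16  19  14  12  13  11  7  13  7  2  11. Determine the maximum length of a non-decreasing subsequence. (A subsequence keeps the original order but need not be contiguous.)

3

Let dp[i] be the length of the longest such subsequence ending at index i:
i:      1  2  3  4  5  6  7  8  9 10 11
a[i]:  16 19 14 12 13 11  7 13  7  2 11
dp:     1  2  1  1  2  1  1  3  2  1  3
Maximum dp value is 3.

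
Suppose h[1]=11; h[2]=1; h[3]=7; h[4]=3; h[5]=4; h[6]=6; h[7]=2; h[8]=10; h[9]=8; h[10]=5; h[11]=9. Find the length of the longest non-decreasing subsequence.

Track the smallest tail for each achievable length (allowing ties):
11 → extends → [11]
1 → replaces 11 → [1]
7 → extends → [1, 7]
3 → replaces 7 → [1, 3]
4 → extends → [1, 3, 4]
6 → extends → [1, 3, 4, 6]
2 → replaces 3 → [1, 2, 4, 6]
10 → extends → [1, 2, 4, 6, 10]
8 → replaces 10 → [1, 2, 4, 6, 8]
5 → replaces 6 → [1, 2, 4, 5, 8]
9 → extends → [1, 2, 4, 5, 8, 9]
Six tails, so the longest non-decreasing subsequence has length 6 (e.g. 1, 3, 4, 6, 8, 9).

6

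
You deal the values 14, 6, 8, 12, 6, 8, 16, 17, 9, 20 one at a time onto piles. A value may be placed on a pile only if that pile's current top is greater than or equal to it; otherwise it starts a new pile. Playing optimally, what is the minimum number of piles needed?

Place each on the leftmost legal pile:
14 → new pile 1 (tops now [14])
6 → pile 1 (tops now [6])
8 → new pile 2 (tops now [6, 8])
12 → new pile 3 (tops now [6, 8, 12])
6 → pile 1 (tops now [6, 8, 12])
8 → pile 2 (tops now [6, 8, 12])
16 → new pile 4 (tops now [6, 8, 12, 16])
17 → new pile 5 (tops now [6, 8, 12, 16, 17])
9 → pile 3 (tops now [6, 8, 9, 16, 17])
20 → new pile 6 (tops now [6, 8, 9, 16, 17, 20])
Six piles.

6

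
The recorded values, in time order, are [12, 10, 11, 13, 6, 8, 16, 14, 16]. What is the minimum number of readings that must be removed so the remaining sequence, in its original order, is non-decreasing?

4

Fewest deletions = n − (longest non-decreasing subsequence).
Patience tails:
12 → extends → [12]
10 → replaces 12 → [10]
11 → extends → [10, 11]
13 → extends → [10, 11, 13]
6 → replaces 10 → [6, 11, 13]
8 → replaces 11 → [6, 8, 13]
16 → extends → [6, 8, 13, 16]
14 → replaces 16 → [6, 8, 13, 14]
16 → extends → [6, 8, 13, 14, 16]
Longest non-decreasing subsequence has length 5, so deletions = 9 − 5 = 4.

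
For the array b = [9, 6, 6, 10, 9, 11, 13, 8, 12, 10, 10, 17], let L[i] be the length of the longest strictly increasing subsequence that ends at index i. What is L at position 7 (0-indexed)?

dp[i] = 1 + max{dp[j] : j<i, b[j]<b[i]} (or 1 if no such j):
i:      0  1  2  3  4  5  6  7  8  9 10 11
b[i]:   9  6  6 10  9 11 13  8 12 10 10 17
dp:     1  1  1  2  2  3  4  2  4  3  3  5
At index 7 the value is 2.

2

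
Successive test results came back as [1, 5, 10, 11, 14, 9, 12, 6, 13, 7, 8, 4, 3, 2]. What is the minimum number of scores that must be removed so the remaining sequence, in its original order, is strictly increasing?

8

Fewest deletions = n − (longest strictly increasing subsequence).
Patience tails:
1 → extends → [1]
5 → extends → [1, 5]
10 → extends → [1, 5, 10]
11 → extends → [1, 5, 10, 11]
14 → extends → [1, 5, 10, 11, 14]
9 → replaces 10 → [1, 5, 9, 11, 14]
12 → replaces 14 → [1, 5, 9, 11, 12]
6 → replaces 9 → [1, 5, 6, 11, 12]
13 → extends → [1, 5, 6, 11, 12, 13]
7 → replaces 11 → [1, 5, 6, 7, 12, 13]
8 → replaces 12 → [1, 5, 6, 7, 8, 13]
4 → replaces 5 → [1, 4, 6, 7, 8, 13]
3 → replaces 4 → [1, 3, 6, 7, 8, 13]
2 → replaces 3 → [1, 2, 6, 7, 8, 13]
Longest strictly increasing subsequence has length 6, so deletions = 14 − 6 = 8.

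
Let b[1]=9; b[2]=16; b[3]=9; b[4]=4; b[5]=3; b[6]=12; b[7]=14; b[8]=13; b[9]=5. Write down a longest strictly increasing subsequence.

Patience tails give the LIS length; then backtrack through the dp parents:
9 → extends → [9]
16 → extends → [9, 16]
9 → already a tail → [9, 16]
4 → replaces 9 → [4, 16]
3 → replaces 4 → [3, 16]
12 → replaces 16 → [3, 12]
14 → extends → [3, 12, 14]
13 → replaces 14 → [3, 12, 13]
5 → replaces 12 → [3, 5, 13]
Length 3; one witness is 9, 12, 14.

9, 12, 14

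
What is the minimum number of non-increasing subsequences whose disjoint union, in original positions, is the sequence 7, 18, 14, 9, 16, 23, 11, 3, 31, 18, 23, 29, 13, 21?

6

Place each on the leftmost legal pile:
7 → new pile 1 (tops now [7])
18 → new pile 2 (tops now [7, 18])
14 → pile 2 (tops now [7, 14])
9 → pile 2 (tops now [7, 9])
16 → new pile 3 (tops now [7, 9, 16])
23 → new pile 4 (tops now [7, 9, 16, 23])
11 → pile 3 (tops now [7, 9, 11, 23])
3 → pile 1 (tops now [3, 9, 11, 23])
31 → new pile 5 (tops now [3, 9, 11, 23, 31])
18 → pile 4 (tops now [3, 9, 11, 18, 31])
23 → pile 5 (tops now [3, 9, 11, 18, 23])
29 → new pile 6 (tops now [3, 9, 11, 18, 23, 29])
13 → pile 4 (tops now [3, 9, 11, 13, 23, 29])
21 → pile 5 (tops now [3, 9, 11, 13, 21, 29])
Six piles.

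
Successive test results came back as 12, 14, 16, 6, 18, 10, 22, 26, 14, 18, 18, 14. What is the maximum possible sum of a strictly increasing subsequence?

108

Let S[i] be the best sum of a strictly increasing subsequence ending at i:
i:       1   2   3   4   5   6   7   8   9  10  11  12
a[i]:   12  14  16   6  18  10  22  26  14  18  18  14
S:      12  26  42   6  60  16  82 108  30  60  60  30
Maximum is 108 (e.g. 12 + 14 + 16 + 18 + 22 + 26).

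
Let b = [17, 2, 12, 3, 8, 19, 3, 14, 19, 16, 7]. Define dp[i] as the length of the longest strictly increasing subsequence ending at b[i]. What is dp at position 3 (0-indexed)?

dp[i] = 1 + max{dp[j] : j<i, b[j]<b[i]} (or 1 if no such j):
i:      0  1  2  3  4  5  6  7  8  9 10
b[i]:  17  2 12  3  8 19  3 14 19 16  7
dp:     1  1  2  2  3  4  2  4  5  5  3
At index 3 the value is 2.

2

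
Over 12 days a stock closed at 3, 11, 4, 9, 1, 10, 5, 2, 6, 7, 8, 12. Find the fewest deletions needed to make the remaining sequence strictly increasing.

Fewest deletions = n − (longest strictly increasing subsequence).
Patience tails:
3 → extends → [3]
11 → extends → [3, 11]
4 → replaces 11 → [3, 4]
9 → extends → [3, 4, 9]
1 → replaces 3 → [1, 4, 9]
10 → extends → [1, 4, 9, 10]
5 → replaces 9 → [1, 4, 5, 10]
2 → replaces 4 → [1, 2, 5, 10]
6 → replaces 10 → [1, 2, 5, 6]
7 → extends → [1, 2, 5, 6, 7]
8 → extends → [1, 2, 5, 6, 7, 8]
12 → extends → [1, 2, 5, 6, 7, 8, 12]
Longest strictly increasing subsequence has length 7, so deletions = 12 − 7 = 5.

5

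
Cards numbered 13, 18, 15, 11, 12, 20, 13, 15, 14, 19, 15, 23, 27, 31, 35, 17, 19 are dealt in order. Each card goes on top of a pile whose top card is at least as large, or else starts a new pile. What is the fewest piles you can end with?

9

Place each on the leftmost legal pile:
13 → new pile 1 (tops now [13])
18 → new pile 2 (tops now [13, 18])
15 → pile 2 (tops now [13, 15])
11 → pile 1 (tops now [11, 15])
12 → pile 2 (tops now [11, 12])
20 → new pile 3 (tops now [11, 12, 20])
13 → pile 3 (tops now [11, 12, 13])
15 → new pile 4 (tops now [11, 12, 13, 15])
14 → pile 4 (tops now [11, 12, 13, 14])
19 → new pile 5 (tops now [11, 12, 13, 14, 19])
15 → pile 5 (tops now [11, 12, 13, 14, 15])
23 → new pile 6 (tops now [11, 12, 13, 14, 15, 23])
27 → new pile 7 (tops now [11, 12, 13, 14, 15, 23, 27])
31 → new pile 8 (tops now [11, 12, 13, 14, 15, 23, 27, 31])
35 → new pile 9 (tops now [11, 12, 13, 14, 15, 23, 27, 31, 35])
17 → pile 6 (tops now [11, 12, 13, 14, 15, 17, 27, 31, 35])
19 → pile 7 (tops now [11, 12, 13, 14, 15, 17, 19, 31, 35])
Nine piles.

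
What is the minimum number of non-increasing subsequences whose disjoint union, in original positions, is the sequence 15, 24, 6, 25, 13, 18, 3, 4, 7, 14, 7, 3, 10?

4

The minimum number of non-increasing subsequences covering a sequence equals the length of its longest strictly increasing subsequence.
LIS length is 4 (e.g. 3, 4, 7, 14), so 4 piles are needed.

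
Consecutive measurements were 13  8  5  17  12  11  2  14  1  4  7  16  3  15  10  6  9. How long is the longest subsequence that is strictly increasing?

4

Track the smallest tail for each achievable length (strict):
13 → extends → [13]
8 → replaces 13 → [8]
5 → replaces 8 → [5]
17 → extends → [5, 17]
12 → replaces 17 → [5, 12]
11 → replaces 12 → [5, 11]
2 → replaces 5 → [2, 11]
14 → extends → [2, 11, 14]
1 → replaces 2 → [1, 11, 14]
4 → replaces 11 → [1, 4, 14]
7 → replaces 14 → [1, 4, 7]
16 → extends → [1, 4, 7, 16]
3 → replaces 4 → [1, 3, 7, 16]
15 → replaces 16 → [1, 3, 7, 15]
10 → replaces 15 → [1, 3, 7, 10]
6 → replaces 7 → [1, 3, 6, 10]
9 → replaces 10 → [1, 3, 6, 9]
Four tails, so the longest strictly increasing subsequence has length 4 (e.g. 8, 12, 14, 16).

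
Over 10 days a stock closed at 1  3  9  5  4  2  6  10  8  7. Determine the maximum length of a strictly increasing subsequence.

Track the smallest tail for each achievable length (strict):
1 → extends → [1]
3 → extends → [1, 3]
9 → extends → [1, 3, 9]
5 → replaces 9 → [1, 3, 5]
4 → replaces 5 → [1, 3, 4]
2 → replaces 3 → [1, 2, 4]
6 → extends → [1, 2, 4, 6]
10 → extends → [1, 2, 4, 6, 10]
8 → replaces 10 → [1, 2, 4, 6, 8]
7 → replaces 8 → [1, 2, 4, 6, 7]
Five tails, so the longest strictly increasing subsequence has length 5 (e.g. 1, 3, 5, 6, 10).

5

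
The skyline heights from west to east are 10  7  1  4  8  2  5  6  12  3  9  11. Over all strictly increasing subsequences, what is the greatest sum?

36

Let S[i] be the best sum of a strictly increasing subsequence ending at i:
i:      1  2  3  4  5  6  7  8  9 10 11 12
a[i]:  10  7  1  4  8  2  5  6 12  3  9 11
S:     10  7  1  5 15  3 10 16 28  6 25 36
Maximum is 36 (e.g. 1 + 4 + 5 + 6 + 9 + 11).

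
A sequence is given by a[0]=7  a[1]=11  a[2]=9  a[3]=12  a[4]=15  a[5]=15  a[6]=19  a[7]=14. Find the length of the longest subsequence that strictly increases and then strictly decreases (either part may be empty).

inc[i] = longest strictly increasing subsequence ending at i; dec[i] = longest strictly decreasing subsequence starting at i:
i:      0  1  2  3  4  5  6  7
a[i]:   7 11  9 12 15 15 19 14
inc:    1  2  2  3  4  4  5  4
dec:    1  2  1  1  2  2  2  1
Best peak at i=6 (value 19): inc=5, dec=2, length 5+2−1 = 6.

6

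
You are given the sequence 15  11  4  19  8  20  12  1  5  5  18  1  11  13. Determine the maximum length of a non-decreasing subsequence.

Let dp[i] be the length of the longest such subsequence ending at index i:
i:      1  2  3  4  5  6  7  8  9 10 11 12 13 14
a[i]:  15 11  4 19  8 20 12  1  5  5 18  1 11 13
dp:     1  1  1  2  2  3  3  1  2  3  4  2  4  5
Maximum dp value is 5.

5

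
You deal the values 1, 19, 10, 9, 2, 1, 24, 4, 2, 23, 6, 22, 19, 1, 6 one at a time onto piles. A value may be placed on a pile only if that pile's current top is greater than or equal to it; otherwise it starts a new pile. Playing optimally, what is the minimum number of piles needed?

Place each on the leftmost legal pile:
1 → new pile 1 (tops now [1])
19 → new pile 2 (tops now [1, 19])
10 → pile 2 (tops now [1, 10])
9 → pile 2 (tops now [1, 9])
2 → pile 2 (tops now [1, 2])
1 → pile 1 (tops now [1, 2])
24 → new pile 3 (tops now [1, 2, 24])
4 → pile 3 (tops now [1, 2, 4])
2 → pile 2 (tops now [1, 2, 4])
23 → new pile 4 (tops now [1, 2, 4, 23])
6 → pile 4 (tops now [1, 2, 4, 6])
22 → new pile 5 (tops now [1, 2, 4, 6, 22])
19 → pile 5 (tops now [1, 2, 4, 6, 19])
1 → pile 1 (tops now [1, 2, 4, 6, 19])
6 → pile 4 (tops now [1, 2, 4, 6, 19])
Five piles.

5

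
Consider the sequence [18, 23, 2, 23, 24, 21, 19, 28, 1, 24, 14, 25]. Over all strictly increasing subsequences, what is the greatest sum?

93

Let S[i] be the best sum of a strictly increasing subsequence ending at i:
i:      1  2  3  4  5  6  7  8  9 10 11 12
a[i]:  18 23  2 23 24 21 19 28  1 24 14 25
S:     18 41  2 41 65 39 37 93  1 65 16 90
Maximum is 93 (e.g. 18 + 23 + 24 + 28).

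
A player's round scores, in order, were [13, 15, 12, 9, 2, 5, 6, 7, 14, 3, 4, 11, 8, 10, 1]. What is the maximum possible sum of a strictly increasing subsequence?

Let S[i] be the best sum of a strictly increasing subsequence ending at i:
i:      1  2  3  4  5  6  7  8  9 10 11 12 13 14 15
a[i]:  13 15 12  9  2  5  6  7 14  3  4 11  8 10  1
S:     13 28 12  9  2  7 13 20 34  5  9 31 28 38  1
Maximum is 38 (e.g. 2 + 5 + 6 + 7 + 8 + 10).

38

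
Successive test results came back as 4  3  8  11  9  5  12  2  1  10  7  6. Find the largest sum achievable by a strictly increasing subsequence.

35

Let S[i] be the best sum of a strictly increasing subsequence ending at i:
i:      1  2  3  4  5  6  7  8  9 10 11 12
a[i]:   4  3  8 11  9  5 12  2  1 10  7  6
S:      4  3 12 23 21  9 35  2  1 31 16 15
Maximum is 35 (e.g. 4 + 8 + 11 + 12).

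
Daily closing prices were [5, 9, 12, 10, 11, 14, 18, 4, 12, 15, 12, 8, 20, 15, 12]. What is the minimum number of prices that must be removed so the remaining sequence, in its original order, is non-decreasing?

8

Fewest deletions = n − (longest non-decreasing subsequence).
Patience tails:
5 → extends → [5]
9 → extends → [5, 9]
12 → extends → [5, 9, 12]
10 → replaces 12 → [5, 9, 10]
11 → extends → [5, 9, 10, 11]
14 → extends → [5, 9, 10, 11, 14]
18 → extends → [5, 9, 10, 11, 14, 18]
4 → replaces 5 → [4, 9, 10, 11, 14, 18]
12 → replaces 14 → [4, 9, 10, 11, 12, 18]
15 → replaces 18 → [4, 9, 10, 11, 12, 15]
12 → replaces 15 → [4, 9, 10, 11, 12, 12]
8 → replaces 9 → [4, 8, 10, 11, 12, 12]
20 → extends → [4, 8, 10, 11, 12, 12, 20]
15 → replaces 20 → [4, 8, 10, 11, 12, 12, 15]
12 → replaces 15 → [4, 8, 10, 11, 12, 12, 12]
Longest non-decreasing subsequence has length 7, so deletions = 15 − 7 = 8.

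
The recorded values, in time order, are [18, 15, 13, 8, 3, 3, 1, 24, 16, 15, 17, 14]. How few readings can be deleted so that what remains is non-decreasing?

8

Fewest deletions = n − (longest non-decreasing subsequence).
Patience tails:
18 → extends → [18]
15 → replaces 18 → [15]
13 → replaces 15 → [13]
8 → replaces 13 → [8]
3 → replaces 8 → [3]
3 → extends → [3, 3]
1 → replaces 3 → [1, 3]
24 → extends → [1, 3, 24]
16 → replaces 24 → [1, 3, 16]
15 → replaces 16 → [1, 3, 15]
17 → extends → [1, 3, 15, 17]
14 → replaces 15 → [1, 3, 14, 17]
Longest non-decreasing subsequence has length 4, so deletions = 12 − 4 = 8.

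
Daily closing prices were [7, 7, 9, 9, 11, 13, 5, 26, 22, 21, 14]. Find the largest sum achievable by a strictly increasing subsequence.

Let S[i] be the best sum of a strictly increasing subsequence ending at i:
i:      1  2  3  4  5  6  7  8  9 10 11
a[i]:   7  7  9  9 11 13  5 26 22 21 14
S:      7  7 16 16 27 40  5 66 62 61 54
Maximum is 66 (e.g. 7 + 9 + 11 + 13 + 26).

66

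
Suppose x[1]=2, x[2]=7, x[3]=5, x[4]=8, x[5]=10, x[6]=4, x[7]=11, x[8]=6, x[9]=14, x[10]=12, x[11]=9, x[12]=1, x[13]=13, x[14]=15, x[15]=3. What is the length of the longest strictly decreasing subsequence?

Let dp[i] be the longest strictly decreasing subsequence ending at i:
i:      1  2  3  4  5  6  7  8  9 10 11 12 13 14 15
x[i]:   2  7  5  8 10  4 11  6 14 12  9  1 13 15  3
dp:     1  1  2  1  1  3  1  2  1  2  3  4  2  1  4
Maximum is 4.

4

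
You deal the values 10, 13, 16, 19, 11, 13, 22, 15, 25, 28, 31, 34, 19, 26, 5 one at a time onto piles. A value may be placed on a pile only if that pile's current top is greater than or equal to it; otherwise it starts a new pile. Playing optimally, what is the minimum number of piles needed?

9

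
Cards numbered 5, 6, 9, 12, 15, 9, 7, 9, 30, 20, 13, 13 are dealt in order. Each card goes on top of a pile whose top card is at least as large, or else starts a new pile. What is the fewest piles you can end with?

6

Place each on the leftmost legal pile:
5 → new pile 1 (tops now [5])
6 → new pile 2 (tops now [5, 6])
9 → new pile 3 (tops now [5, 6, 9])
12 → new pile 4 (tops now [5, 6, 9, 12])
15 → new pile 5 (tops now [5, 6, 9, 12, 15])
9 → pile 3 (tops now [5, 6, 9, 12, 15])
7 → pile 3 (tops now [5, 6, 7, 12, 15])
9 → pile 4 (tops now [5, 6, 7, 9, 15])
30 → new pile 6 (tops now [5, 6, 7, 9, 15, 30])
20 → pile 6 (tops now [5, 6, 7, 9, 15, 20])
13 → pile 5 (tops now [5, 6, 7, 9, 13, 20])
13 → pile 5 (tops now [5, 6, 7, 9, 13, 20])
Six piles.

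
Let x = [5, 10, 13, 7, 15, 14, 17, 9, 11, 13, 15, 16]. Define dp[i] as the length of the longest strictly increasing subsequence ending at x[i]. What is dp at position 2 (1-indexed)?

dp[i] = 1 + max{dp[j] : j<i, x[j]<x[i]} (or 1 if no such j):
i:      1  2  3  4  5  6  7  8  9 10 11 12
x[i]:   5 10 13  7 15 14 17  9 11 13 15 16
dp:     1  2  3  2  4  4  5  3  4  5  6  7
At index 2 the value is 2.

2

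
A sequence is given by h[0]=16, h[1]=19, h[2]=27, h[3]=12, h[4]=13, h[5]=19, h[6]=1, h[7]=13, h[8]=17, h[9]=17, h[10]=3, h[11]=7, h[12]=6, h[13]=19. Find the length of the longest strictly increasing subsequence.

Let dp[i] be the length of the longest such subsequence ending at index i:
i:      0  1  2  3  4  5  6  7  8  9 10 11 12 13
h[i]:  16 19 27 12 13 19  1 13 17 17  3  7  6 19
dp:     1  2  3  1  2  3  1  2  3  3  2  3  3  4
Maximum dp value is 4.

4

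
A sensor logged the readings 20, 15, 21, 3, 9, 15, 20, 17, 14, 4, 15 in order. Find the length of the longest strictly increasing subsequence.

Track the smallest tail for each achievable length (strict):
20 → extends → [20]
15 → replaces 20 → [15]
21 → extends → [15, 21]
3 → replaces 15 → [3, 21]
9 → replaces 21 → [3, 9]
15 → extends → [3, 9, 15]
20 → extends → [3, 9, 15, 20]
17 → replaces 20 → [3, 9, 15, 17]
14 → replaces 15 → [3, 9, 14, 17]
4 → replaces 9 → [3, 4, 14, 17]
15 → replaces 17 → [3, 4, 14, 15]
Four tails, so the longest strictly increasing subsequence has length 4 (e.g. 3, 9, 15, 20).

4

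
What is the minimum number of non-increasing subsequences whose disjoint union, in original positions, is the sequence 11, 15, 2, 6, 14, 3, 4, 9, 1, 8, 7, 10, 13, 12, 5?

Place each on the leftmost legal pile:
11 → new pile 1 (tops now [11])
15 → new pile 2 (tops now [11, 15])
2 → pile 1 (tops now [2, 15])
6 → pile 2 (tops now [2, 6])
14 → new pile 3 (tops now [2, 6, 14])
3 → pile 2 (tops now [2, 3, 14])
4 → pile 3 (tops now [2, 3, 4])
9 → new pile 4 (tops now [2, 3, 4, 9])
1 → pile 1 (tops now [1, 3, 4, 9])
8 → pile 4 (tops now [1, 3, 4, 8])
7 → pile 4 (tops now [1, 3, 4, 7])
10 → new pile 5 (tops now [1, 3, 4, 7, 10])
13 → new pile 6 (tops now [1, 3, 4, 7, 10, 13])
12 → pile 6 (tops now [1, 3, 4, 7, 10, 12])
5 → pile 4 (tops now [1, 3, 4, 5, 10, 12])
Six piles.

6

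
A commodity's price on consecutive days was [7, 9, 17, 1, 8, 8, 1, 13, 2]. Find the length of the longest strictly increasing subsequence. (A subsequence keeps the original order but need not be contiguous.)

Track the smallest tail for each achievable length (strict):
7 → extends → [7]
9 → extends → [7, 9]
17 → extends → [7, 9, 17]
1 → replaces 7 → [1, 9, 17]
8 → replaces 9 → [1, 8, 17]
8 → already a tail → [1, 8, 17]
1 → already a tail → [1, 8, 17]
13 → replaces 17 → [1, 8, 13]
2 → replaces 8 → [1, 2, 13]
Three tails, so the longest strictly increasing subsequence has length 3 (e.g. 7, 9, 17).

3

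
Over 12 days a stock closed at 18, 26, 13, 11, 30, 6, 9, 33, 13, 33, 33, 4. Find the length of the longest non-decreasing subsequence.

6

Track the smallest tail for each achievable length (allowing ties):
18 → extends → [18]
26 → extends → [18, 26]
13 → replaces 18 → [13, 26]
11 → replaces 13 → [11, 26]
30 → extends → [11, 26, 30]
6 → replaces 11 → [6, 26, 30]
9 → replaces 26 → [6, 9, 30]
33 → extends → [6, 9, 30, 33]
13 → replaces 30 → [6, 9, 13, 33]
33 → extends → [6, 9, 13, 33, 33]
33 → extends → [6, 9, 13, 33, 33, 33]
4 → replaces 6 → [4, 9, 13, 33, 33, 33]
Six tails, so the longest non-decreasing subsequence has length 6 (e.g. 18, 26, 30, 33, 33, 33).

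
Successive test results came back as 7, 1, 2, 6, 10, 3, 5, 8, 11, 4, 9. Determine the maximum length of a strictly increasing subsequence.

Track the smallest tail for each achievable length (strict):
7 → extends → [7]
1 → replaces 7 → [1]
2 → extends → [1, 2]
6 → extends → [1, 2, 6]
10 → extends → [1, 2, 6, 10]
3 → replaces 6 → [1, 2, 3, 10]
5 → replaces 10 → [1, 2, 3, 5]
8 → extends → [1, 2, 3, 5, 8]
11 → extends → [1, 2, 3, 5, 8, 11]
4 → replaces 5 → [1, 2, 3, 4, 8, 11]
9 → replaces 11 → [1, 2, 3, 4, 8, 9]
Six tails, so the longest strictly increasing subsequence has length 6 (e.g. 1, 2, 3, 5, 8, 11).

6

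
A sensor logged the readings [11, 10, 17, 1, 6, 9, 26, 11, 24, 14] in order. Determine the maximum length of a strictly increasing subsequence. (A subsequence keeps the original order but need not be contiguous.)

Let dp[i] be the length of the longest such subsequence ending at index i:
i:      1  2  3  4  5  6  7  8  9 10
a[i]:  11 10 17  1  6  9 26 11 24 14
dp:     1  1  2  1  2  3  4  4  5  5
Maximum dp value is 5.

5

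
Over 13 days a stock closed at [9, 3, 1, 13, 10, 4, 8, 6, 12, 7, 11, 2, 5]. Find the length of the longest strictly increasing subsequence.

5

Track the smallest tail for each achievable length (strict):
9 → extends → [9]
3 → replaces 9 → [3]
1 → replaces 3 → [1]
13 → extends → [1, 13]
10 → replaces 13 → [1, 10]
4 → replaces 10 → [1, 4]
8 → extends → [1, 4, 8]
6 → replaces 8 → [1, 4, 6]
12 → extends → [1, 4, 6, 12]
7 → replaces 12 → [1, 4, 6, 7]
11 → extends → [1, 4, 6, 7, 11]
2 → replaces 4 → [1, 2, 6, 7, 11]
5 → replaces 6 → [1, 2, 5, 7, 11]
Five tails, so the longest strictly increasing subsequence has length 5 (e.g. 3, 4, 6, 7, 11).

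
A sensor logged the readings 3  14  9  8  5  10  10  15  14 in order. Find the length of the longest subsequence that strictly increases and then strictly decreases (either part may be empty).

5

inc[i] = longest strictly increasing subsequence ending at i; dec[i] = longest strictly decreasing subsequence starting at i:
i:      1  2  3  4  5  6  7  8  9
a[i]:   3 14  9  8  5 10 10 15 14
inc:    1  2  2  2  2  3  3  4  4
dec:    1  4  3  2  1  1  1  2  1
Best peak at i=2 (value 14): inc=2, dec=4, length 2+4−1 = 5.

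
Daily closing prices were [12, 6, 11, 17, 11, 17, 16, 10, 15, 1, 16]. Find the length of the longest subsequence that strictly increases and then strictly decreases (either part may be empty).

inc[i] = longest strictly increasing subsequence ending at i; dec[i] = longest strictly decreasing subsequence starting at i:
i:      1  2  3  4  5  6  7  8  9 10 11
a[i]:  12  6 11 17 11 17 16 10 15  1 16
inc:    1  1  2  3  2  3  3  2  3  1  4
dec:    4  2  3  4  3  4  3  2  2  1  1
Best peak at i=4 (value 17): inc=3, dec=4, length 3+4−1 = 6.

6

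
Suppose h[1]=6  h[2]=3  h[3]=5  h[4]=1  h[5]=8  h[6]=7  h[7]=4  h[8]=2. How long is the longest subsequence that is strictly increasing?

3

Track the smallest tail for each achievable length (strict):
6 → extends → [6]
3 → replaces 6 → [3]
5 → extends → [3, 5]
1 → replaces 3 → [1, 5]
8 → extends → [1, 5, 8]
7 → replaces 8 → [1, 5, 7]
4 → replaces 5 → [1, 4, 7]
2 → replaces 4 → [1, 2, 7]
Three tails, so the longest strictly increasing subsequence has length 3 (e.g. 3, 5, 8).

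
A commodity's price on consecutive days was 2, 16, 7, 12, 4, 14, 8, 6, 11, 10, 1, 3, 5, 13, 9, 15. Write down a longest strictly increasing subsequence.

Patience tails give the LIS length; then backtrack through the dp parents:
2 → extends → [2]
16 → extends → [2, 16]
7 → replaces 16 → [2, 7]
12 → extends → [2, 7, 12]
4 → replaces 7 → [2, 4, 12]
14 → extends → [2, 4, 12, 14]
8 → replaces 12 → [2, 4, 8, 14]
6 → replaces 8 → [2, 4, 6, 14]
11 → replaces 14 → [2, 4, 6, 11]
10 → replaces 11 → [2, 4, 6, 10]
1 → replaces 2 → [1, 4, 6, 10]
3 → replaces 4 → [1, 3, 6, 10]
5 → replaces 6 → [1, 3, 5, 10]
13 → extends → [1, 3, 5, 10, 13]
9 → replaces 10 → [1, 3, 5, 9, 13]
15 → extends → [1, 3, 5, 9, 13, 15]
Length 6; one witness is 2, 7, 8, 11, 13, 15.

2, 7, 8, 11, 13, 15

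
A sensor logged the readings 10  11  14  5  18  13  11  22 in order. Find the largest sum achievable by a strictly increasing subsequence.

75

Let S[i] be the best sum of a strictly increasing subsequence ending at i:
i:      1  2  3  4  5  6  7  8
a[i]:  10 11 14  5 18 13 11 22
S:     10 21 35  5 53 34 21 75
Maximum is 75 (e.g. 10 + 11 + 14 + 18 + 22).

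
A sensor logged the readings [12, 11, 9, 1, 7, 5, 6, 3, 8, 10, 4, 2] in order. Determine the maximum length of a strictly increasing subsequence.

5

Let dp[i] be the length of the longest such subsequence ending at index i:
i:      1  2  3  4  5  6  7  8  9 10 11 12
a[i]:  12 11  9  1  7  5  6  3  8 10  4  2
dp:     1  1  1  1  2  2  3  2  4  5  3  2
Maximum dp value is 5.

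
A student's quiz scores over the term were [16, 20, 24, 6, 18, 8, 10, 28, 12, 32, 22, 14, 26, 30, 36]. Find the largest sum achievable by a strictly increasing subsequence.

Let S[i] be the best sum of a strictly increasing subsequence ending at i:
i:       1   2   3   4   5   6   7   8   9  10  11  12  13  14  15
a[i]:   16  20  24   6  18   8  10  28  12  32  22  14  26  30  36
S:      16  36  60   6  34  14  24  88  36 120  58  50  86 118 156
Maximum is 156 (e.g. 16 + 20 + 24 + 28 + 32 + 36).

156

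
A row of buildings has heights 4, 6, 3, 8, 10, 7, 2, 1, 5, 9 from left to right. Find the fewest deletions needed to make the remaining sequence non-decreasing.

Fewest deletions = n − (longest non-decreasing subsequence).
Patience tails:
4 → extends → [4]
6 → extends → [4, 6]
3 → replaces 4 → [3, 6]
8 → extends → [3, 6, 8]
10 → extends → [3, 6, 8, 10]
7 → replaces 8 → [3, 6, 7, 10]
2 → replaces 3 → [2, 6, 7, 10]
1 → replaces 2 → [1, 6, 7, 10]
5 → replaces 6 → [1, 5, 7, 10]
9 → replaces 10 → [1, 5, 7, 9]
Longest non-decreasing subsequence has length 4, so deletions = 10 − 4 = 6.

6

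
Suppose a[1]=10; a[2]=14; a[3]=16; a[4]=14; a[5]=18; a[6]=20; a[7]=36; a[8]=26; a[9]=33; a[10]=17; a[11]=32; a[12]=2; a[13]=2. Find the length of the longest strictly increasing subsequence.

7

Let dp[i] be the length of the longest such subsequence ending at index i:
i:      1  2  3  4  5  6  7  8  9 10 11 12 13
a[i]:  10 14 16 14 18 20 36 26 33 17 32  2  2
dp:     1  2  3  2  4  5  6  6  7  4  7  1  1
Maximum dp value is 7.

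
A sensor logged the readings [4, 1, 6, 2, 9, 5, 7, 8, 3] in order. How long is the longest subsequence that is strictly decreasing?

Negate each value so 'decreasing' becomes 'increasing', then run patience tails on the negated sequence:
-4 → extends → [-4]
-1 → extends → [-4, -1]
-6 → replaces -4 → [-6, -1]
-2 → replaces -1 → [-6, -2]
-9 → replaces -6 → [-9, -2]
-5 → replaces -2 → [-9, -5]
-7 → replaces -5 → [-9, -7]
-8 → replaces -7 → [-9, -8]
-3 → extends → [-9, -8, -3]
Three tails, so the longest strictly decreasing subsequence of the original has length 3.

3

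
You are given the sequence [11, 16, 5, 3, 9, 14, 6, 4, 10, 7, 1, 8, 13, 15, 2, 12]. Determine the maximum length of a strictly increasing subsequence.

6

Track the smallest tail for each achievable length (strict):
11 → extends → [11]
16 → extends → [11, 16]
5 → replaces 11 → [5, 16]
3 → replaces 5 → [3, 16]
9 → replaces 16 → [3, 9]
14 → extends → [3, 9, 14]
6 → replaces 9 → [3, 6, 14]
4 → replaces 6 → [3, 4, 14]
10 → replaces 14 → [3, 4, 10]
7 → replaces 10 → [3, 4, 7]
1 → replaces 3 → [1, 4, 7]
8 → extends → [1, 4, 7, 8]
13 → extends → [1, 4, 7, 8, 13]
15 → extends → [1, 4, 7, 8, 13, 15]
2 → replaces 4 → [1, 2, 7, 8, 13, 15]
12 → replaces 13 → [1, 2, 7, 8, 12, 15]
Six tails, so the longest strictly increasing subsequence has length 6 (e.g. 5, 6, 7, 8, 13, 15).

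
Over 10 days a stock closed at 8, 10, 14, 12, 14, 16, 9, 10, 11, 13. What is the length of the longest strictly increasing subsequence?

5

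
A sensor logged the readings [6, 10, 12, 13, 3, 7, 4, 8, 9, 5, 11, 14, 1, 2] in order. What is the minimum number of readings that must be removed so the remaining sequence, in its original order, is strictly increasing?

Fewest deletions = n − (longest strictly increasing subsequence).
i:      1  2  3  4  5  6  7  8  9 10 11 12 13 14
a[i]:   6 10 12 13  3  7  4  8  9  5 11 14  1  2
dp:     1  2  3  4  1  2  2  3  4  3  5  6  1  2
max dp = 6, so deletions = 14 − 6 = 8.

8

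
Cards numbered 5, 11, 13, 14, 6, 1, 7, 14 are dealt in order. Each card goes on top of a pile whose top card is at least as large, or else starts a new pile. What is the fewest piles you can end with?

4

Place each on the leftmost legal pile:
5 → new pile 1 (tops now [5])
11 → new pile 2 (tops now [5, 11])
13 → new pile 3 (tops now [5, 11, 13])
14 → new pile 4 (tops now [5, 11, 13, 14])
6 → pile 2 (tops now [5, 6, 13, 14])
1 → pile 1 (tops now [1, 6, 13, 14])
7 → pile 3 (tops now [1, 6, 7, 14])
14 → pile 4 (tops now [1, 6, 7, 14])
Four piles.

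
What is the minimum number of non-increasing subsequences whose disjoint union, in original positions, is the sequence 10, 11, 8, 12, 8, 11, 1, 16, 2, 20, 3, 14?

5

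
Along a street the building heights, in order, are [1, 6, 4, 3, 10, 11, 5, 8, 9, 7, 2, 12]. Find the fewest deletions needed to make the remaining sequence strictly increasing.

Fewest deletions = n − (longest strictly increasing subsequence).
Patience tails:
1 → extends → [1]
6 → extends → [1, 6]
4 → replaces 6 → [1, 4]
3 → replaces 4 → [1, 3]
10 → extends → [1, 3, 10]
11 → extends → [1, 3, 10, 11]
5 → replaces 10 → [1, 3, 5, 11]
8 → replaces 11 → [1, 3, 5, 8]
9 → extends → [1, 3, 5, 8, 9]
7 → replaces 8 → [1, 3, 5, 7, 9]
2 → replaces 3 → [1, 2, 5, 7, 9]
12 → extends → [1, 2, 5, 7, 9, 12]
Longest strictly increasing subsequence has length 6, so deletions = 12 − 6 = 6.

6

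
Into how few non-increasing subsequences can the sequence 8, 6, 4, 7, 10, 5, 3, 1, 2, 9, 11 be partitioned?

Place each on the leftmost legal pile:
8 → new pile 1 (tops now [8])
6 → pile 1 (tops now [6])
4 → pile 1 (tops now [4])
7 → new pile 2 (tops now [4, 7])
10 → new pile 3 (tops now [4, 7, 10])
5 → pile 2 (tops now [4, 5, 10])
3 → pile 1 (tops now [3, 5, 10])
1 → pile 1 (tops now [1, 5, 10])
2 → pile 2 (tops now [1, 2, 10])
9 → pile 3 (tops now [1, 2, 9])
11 → new pile 4 (tops now [1, 2, 9, 11])
Four piles.

4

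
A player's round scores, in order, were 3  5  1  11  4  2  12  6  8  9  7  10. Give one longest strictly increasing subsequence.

Patience tails give the LIS length; then backtrack through the dp parents:
3 → extends → [3]
5 → extends → [3, 5]
1 → replaces 3 → [1, 5]
11 → extends → [1, 5, 11]
4 → replaces 5 → [1, 4, 11]
2 → replaces 4 → [1, 2, 11]
12 → extends → [1, 2, 11, 12]
6 → replaces 11 → [1, 2, 6, 12]
8 → replaces 12 → [1, 2, 6, 8]
9 → extends → [1, 2, 6, 8, 9]
7 → replaces 8 → [1, 2, 6, 7, 9]
10 → extends → [1, 2, 6, 7, 9, 10]
Length 6; one witness is 3, 5, 6, 8, 9, 10.

3, 5, 6, 8, 9, 10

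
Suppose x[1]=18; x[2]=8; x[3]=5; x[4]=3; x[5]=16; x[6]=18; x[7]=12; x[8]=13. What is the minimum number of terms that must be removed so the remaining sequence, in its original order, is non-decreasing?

Fewest deletions = n − (longest non-decreasing subsequence).
Patience tails:
18 → extends → [18]
8 → replaces 18 → [8]
5 → replaces 8 → [5]
3 → replaces 5 → [3]
16 → extends → [3, 16]
18 → extends → [3, 16, 18]
12 → replaces 16 → [3, 12, 18]
13 → replaces 18 → [3, 12, 13]
Longest non-decreasing subsequence has length 3, so deletions = 8 − 3 = 5.

5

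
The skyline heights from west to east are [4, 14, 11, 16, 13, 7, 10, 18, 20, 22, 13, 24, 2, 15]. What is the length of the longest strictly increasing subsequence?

7

Let dp[i] be the length of the longest such subsequence ending at index i:
i:      1  2  3  4  5  6  7  8  9 10 11 12 13 14
a[i]:   4 14 11 16 13  7 10 18 20 22 13 24  2 15
dp:     1  2  2  3  3  2  3  4  5  6  4  7  1  5
Maximum dp value is 7.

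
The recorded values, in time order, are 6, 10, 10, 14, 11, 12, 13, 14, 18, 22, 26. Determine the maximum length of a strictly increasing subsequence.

Let dp[i] be the length of the longest such subsequence ending at index i:
i:      1  2  3  4  5  6  7  8  9 10 11
a[i]:   6 10 10 14 11 12 13 14 18 22 26
dp:     1  2  2  3  3  4  5  6  7  8  9
Maximum dp value is 9.

9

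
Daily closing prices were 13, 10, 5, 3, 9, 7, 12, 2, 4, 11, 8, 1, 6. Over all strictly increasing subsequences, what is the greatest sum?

26

Let S[i] be the best sum of a strictly increasing subsequence ending at i:
i:      1  2  3  4  5  6  7  8  9 10 11 12 13
a[i]:  13 10  5  3  9  7 12  2  4 11  8  1  6
S:     13 10  5  3 14 12 26  2  7 25 20  1 13
Maximum is 26 (e.g. 5 + 9 + 12).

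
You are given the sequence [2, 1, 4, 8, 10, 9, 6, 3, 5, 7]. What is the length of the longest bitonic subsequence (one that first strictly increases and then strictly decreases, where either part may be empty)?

inc[i] = longest strictly increasing subsequence ending at i; dec[i] = longest strictly decreasing subsequence starting at i:
i:      1  2  3  4  5  6  7  8  9 10
a[i]:   2  1  4  8 10  9  6  3  5  7
inc:    1  1  2  3  4  4  3  2  3  4
dec:    2  1  2  3  4  3  2  1  1  1
Best peak at i=5 (value 10): inc=4, dec=4, length 4+4−1 = 7.

7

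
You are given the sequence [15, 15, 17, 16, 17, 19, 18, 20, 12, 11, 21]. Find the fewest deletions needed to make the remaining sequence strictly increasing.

5

Fewest deletions = n − (longest strictly increasing subsequence).
Patience tails:
15 → extends → [15]
15 → already a tail → [15]
17 → extends → [15, 17]
16 → replaces 17 → [15, 16]
17 → extends → [15, 16, 17]
19 → extends → [15, 16, 17, 19]
18 → replaces 19 → [15, 16, 17, 18]
20 → extends → [15, 16, 17, 18, 20]
12 → replaces 15 → [12, 16, 17, 18, 20]
11 → replaces 12 → [11, 16, 17, 18, 20]
21 → extends → [11, 16, 17, 18, 20, 21]
Longest strictly increasing subsequence has length 6, so deletions = 11 − 6 = 5.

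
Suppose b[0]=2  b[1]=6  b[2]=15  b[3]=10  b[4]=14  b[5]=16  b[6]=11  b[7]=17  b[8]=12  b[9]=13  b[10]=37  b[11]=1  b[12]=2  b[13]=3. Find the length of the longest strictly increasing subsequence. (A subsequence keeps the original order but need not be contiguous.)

7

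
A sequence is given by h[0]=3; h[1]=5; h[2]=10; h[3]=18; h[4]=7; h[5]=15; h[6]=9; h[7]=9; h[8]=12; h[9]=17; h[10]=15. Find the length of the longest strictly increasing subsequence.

6

Let dp[i] be the length of the longest such subsequence ending at index i:
i:      0  1  2  3  4  5  6  7  8  9 10
h[i]:   3  5 10 18  7 15  9  9 12 17 15
dp:     1  2  3  4  3  4  4  4  5  6  6
Maximum dp value is 6.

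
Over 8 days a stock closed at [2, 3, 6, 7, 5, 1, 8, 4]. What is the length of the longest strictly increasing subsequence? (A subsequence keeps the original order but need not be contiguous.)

5

Track the smallest tail for each achievable length (strict):
2 → extends → [2]
3 → extends → [2, 3]
6 → extends → [2, 3, 6]
7 → extends → [2, 3, 6, 7]
5 → replaces 6 → [2, 3, 5, 7]
1 → replaces 2 → [1, 3, 5, 7]
8 → extends → [1, 3, 5, 7, 8]
4 → replaces 5 → [1, 3, 4, 7, 8]
Five tails, so the longest strictly increasing subsequence has length 5 (e.g. 2, 3, 6, 7, 8).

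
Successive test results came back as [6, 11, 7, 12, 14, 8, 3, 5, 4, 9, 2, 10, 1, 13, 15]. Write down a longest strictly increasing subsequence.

6, 7, 8, 9, 10, 13, 15

Patience tails give the LIS length; then backtrack through the dp parents:
6 → extends → [6]
11 → extends → [6, 11]
7 → replaces 11 → [6, 7]
12 → extends → [6, 7, 12]
14 → extends → [6, 7, 12, 14]
8 → replaces 12 → [6, 7, 8, 14]
3 → replaces 6 → [3, 7, 8, 14]
5 → replaces 7 → [3, 5, 8, 14]
4 → replaces 5 → [3, 4, 8, 14]
9 → replaces 14 → [3, 4, 8, 9]
2 → replaces 3 → [2, 4, 8, 9]
10 → extends → [2, 4, 8, 9, 10]
1 → replaces 2 → [1, 4, 8, 9, 10]
13 → extends → [1, 4, 8, 9, 10, 13]
15 → extends → [1, 4, 8, 9, 10, 13, 15]
Length 7; one witness is 6, 7, 8, 9, 10, 13, 15.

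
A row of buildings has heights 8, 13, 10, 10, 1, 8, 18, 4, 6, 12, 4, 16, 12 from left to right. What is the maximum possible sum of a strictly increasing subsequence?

Let S[i] be the best sum of a strictly increasing subsequence ending at i:
i:      1  2  3  4  5  6  7  8  9 10 11 12 13
a[i]:   8 13 10 10  1  8 18  4  6 12  4 16 12
S:      8 21 18 18  1  9 39  5 11 30  5 46 30
Maximum is 46 (e.g. 8 + 10 + 12 + 16).

46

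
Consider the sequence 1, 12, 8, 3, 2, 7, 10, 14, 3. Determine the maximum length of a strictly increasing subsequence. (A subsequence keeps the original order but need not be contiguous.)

Track the smallest tail for each achievable length (strict):
1 → extends → [1]
12 → extends → [1, 12]
8 → replaces 12 → [1, 8]
3 → replaces 8 → [1, 3]
2 → replaces 3 → [1, 2]
7 → extends → [1, 2, 7]
10 → extends → [1, 2, 7, 10]
14 → extends → [1, 2, 7, 10, 14]
3 → replaces 7 → [1, 2, 3, 10, 14]
Five tails, so the longest strictly increasing subsequence has length 5 (e.g. 1, 3, 7, 10, 14).

5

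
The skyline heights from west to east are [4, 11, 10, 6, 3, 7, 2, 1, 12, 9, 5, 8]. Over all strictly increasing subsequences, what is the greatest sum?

29

Let S[i] be the best sum of a strictly increasing subsequence ending at i:
i:      1  2  3  4  5  6  7  8  9 10 11 12
a[i]:   4 11 10  6  3  7  2  1 12  9  5  8
S:      4 15 14 10  3 17  2  1 29 26  9 25
Maximum is 29 (e.g. 4 + 6 + 7 + 12).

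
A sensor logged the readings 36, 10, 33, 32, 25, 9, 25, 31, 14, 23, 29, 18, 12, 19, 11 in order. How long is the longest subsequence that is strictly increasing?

Track the smallest tail for each achievable length (strict):
36 → extends → [36]
10 → replaces 36 → [10]
33 → extends → [10, 33]
32 → replaces 33 → [10, 32]
25 → replaces 32 → [10, 25]
9 → replaces 10 → [9, 25]
25 → already a tail → [9, 25]
31 → extends → [9, 25, 31]
14 → replaces 25 → [9, 14, 31]
23 → replaces 31 → [9, 14, 23]
29 → extends → [9, 14, 23, 29]
18 → replaces 23 → [9, 14, 18, 29]
12 → replaces 14 → [9, 12, 18, 29]
19 → replaces 29 → [9, 12, 18, 19]
11 → replaces 12 → [9, 11, 18, 19]
Four tails, so the longest strictly increasing subsequence has length 4 (e.g. 10, 14, 23, 29).

4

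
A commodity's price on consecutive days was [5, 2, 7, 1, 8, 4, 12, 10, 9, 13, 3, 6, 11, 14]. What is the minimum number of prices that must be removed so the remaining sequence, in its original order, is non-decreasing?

8

Fewest deletions = n − (longest non-decreasing subsequence).
i:      1  2  3  4  5  6  7  8  9 10 11 12 13 14
a[i]:   5  2  7  1  8  4 12 10  9 13  3  6 11 14
dp:     1  1  2  1  3  2  4  4  4  5  2  3  5  6
max dp = 6, so deletions = 14 − 6 = 8.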